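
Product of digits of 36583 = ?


3 × 6 × 5 × 8 × 3 = 2160


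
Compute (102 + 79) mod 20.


102 + 79 = 181
181 mod 20 = 1


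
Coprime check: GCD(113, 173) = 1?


Euclidean algorithm:
173 = 1 * 113 + 60
113 = 1 * 60 + 53
60 = 1 * 53 + 7
53 = 7 * 7 + 4
7 = 1 * 4 + 3
4 = 1 * 3 + 1
3 = 3 * 1 + 0
GCD(113, 173) = 1

Yes, coprime (GCD = 1)


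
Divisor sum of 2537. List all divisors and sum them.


Divisors of 2537: 1, 43, 59, 2537
Sum = 1 + 43 + 59 + 2537 = 2640

σ(2537) = 2640


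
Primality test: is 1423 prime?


Check divisors up to sqrt(1423) = 37.7227
No divisors found.
1423 is prime.

Yes, 1423 is prime


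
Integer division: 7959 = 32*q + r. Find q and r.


7959 = 32 * 248 + 23
Check: 7936 + 23 = 7959

q = 248, r = 23


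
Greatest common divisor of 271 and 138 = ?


271 = 1 * 138 + 133
138 = 1 * 133 + 5
133 = 26 * 5 + 3
5 = 1 * 3 + 2
3 = 1 * 2 + 1
2 = 2 * 1 + 0
GCD = 1


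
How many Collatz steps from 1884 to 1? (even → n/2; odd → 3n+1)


1884 → 942 → 471 → 1414 → 707 → 2122 → 1061 → 3184 → 1592 → 796 → 398 → 199 → 598 → 299 → 898 → 449 → 1348 → 674 → 337 → 1012 → 506 → 253 → 760 → 380 → 190 → 95 → 286 → 143 → 430 → 215 → 646 → 323 → 970 → 485 → 1456 → 728 → 364 → 182 → 91 → 274 → 137 → 412 → 206 → 103 → 310 → 155 → 466 → 233 → 700 → 350 → 175 → 526 → 263 → 790 → 395 → 1186 → 593 → 1780 → 890 → 445 → 1336 → 668 → 334 → 167 → 502 → 251 → 754 → 377 → 1132 → 566 → 283 → 850 → 425 → 1276 → 638 → 319 → 958 → 479 → 1438 → 719 → 2158 → 1079 → 3238 → 1619 → 4858 → 2429 → 7288 → 3644 → 1822 → 911 → 2734 → 1367 → 4102 → 2051 → 6154 → 3077 → 9232 → 4616 → 2308 → 1154 → 577 → 1732 → 866 → 433 → 1300 → 650 → 325 → 976 → 488 → 244 → 122 → 61 → 184 → 92 → 46 → 23 → 70 → 35 → 106 → 53 → 160 → 80 → 40 → 20 → 10 → 5 → 16 → 8 → 4 → 2 → 1
Total steps = 130

130 steps


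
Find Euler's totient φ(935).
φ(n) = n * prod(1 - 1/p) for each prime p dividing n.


935 = 5 × 11 × 17
Prime factors: 5, 11, 17
φ(935) = 935 × (1-1/5) × (1-1/11) × (1-1/17)
= 935 × 4/5 × 10/11 × 16/17 = 640

φ(935) = 640


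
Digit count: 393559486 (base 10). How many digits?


393559486 has 9 digits in base 10
floor(log10(393559486)) + 1 = floor(8.5950) + 1 = 9

9 digits (base 10)


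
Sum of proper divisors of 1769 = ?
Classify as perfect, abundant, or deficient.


Proper divisors: 1, 29, 61
Sum = 1 + 29 + 61 = 91
91 < 1769 → deficient

s(1769) = 91 (deficient)


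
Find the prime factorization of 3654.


3654 / 2 = 1827
1827 / 3 = 609
609 / 3 = 203
203 / 7 = 29
29 / 29 = 1
3654 = 2 × 3^2 × 7 × 29


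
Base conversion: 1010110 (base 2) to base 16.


1010110 (base 2) = 86 (decimal)
86 (decimal) = 56 (base 16)


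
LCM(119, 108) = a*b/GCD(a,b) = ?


GCD(119, 108) = 1
LCM = 119*108/1 = 12852/1 = 12852

LCM = 12852


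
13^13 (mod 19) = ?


13^1 mod 19 = 13
13^2 mod 19 = 17
13^3 mod 19 = 12
13^4 mod 19 = 4
13^5 mod 19 = 14
13^6 mod 19 = 11
13^7 mod 19 = 10
13^8 mod 19 = 16
13^9 mod 19 = 18
13^10 mod 19 = 6
13^11 mod 19 = 2
13^12 mod 19 = 7
13^13 mod 19 = 15


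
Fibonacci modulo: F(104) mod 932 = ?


F(k) mod 932 for k=1..104:
1, 1, 2, 3, 5, 8, 13, 21, 34, 55, 89, 144, 233, 377, 610, 55, 665, 720, 453, 241, 694, 3, 697, 700, 465, 233, 698, 931, 697, 696, 461, 225, 686, 911, 665, 644, 377, 89, 466, 555, 89, 644, 733, 445, 246, 691, 5, 696, 701, 465, 234, 699, 1, 700, 701, 469, 238, 707, 13, 720, 733, 521, 322, 843, 233, 144, 377, 521, 898, 487, 453, 8, 461, 469, 930, 467, 465, 0, 465, 465, 930, 463, 461, 924, 453, 445, 898, 411, 377, 788, 233, 89, 322, 411, 733, 212, 13, 225, 238, 463, 701, 232, 1, 233
F(104) mod 932 = 233


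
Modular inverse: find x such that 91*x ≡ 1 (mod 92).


Use the extended Euclidean algorithm on (92, 91); each row r = 92*s + 91*t:
r=92, s=1, t=0
r=91, s=0, t=1
q=1: r=1, s=1, t=-1   [92*(1) + 91*(-1) = 1]
q=91: r=0, s=-91, t=92   [92*(-91) + 91*(92) = 0]
GCD = 1 with t = -1, so 91*(-1) ≡ 1 (mod 92)
Inverse = -1 mod 92 = 91
Check: 91 * 91 = 8281 ≡ 1 (mod 92)

91^(-1) ≡ 91 (mod 92)


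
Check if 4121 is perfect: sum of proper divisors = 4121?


Proper divisors of 4121: 1, 13, 317
Sum = 1 + 13 + 317 = 331

No, 4121 is not perfect (331 ≠ 4121)


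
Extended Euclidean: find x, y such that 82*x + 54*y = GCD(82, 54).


Tabular extended Euclidean (each row: r = 82*s + 54*t):
r=82, s=1, t=0
r=54, s=0, t=1
q=1: r=28, s=1, t=-1   [82*(1) + 54*(-1) = 28]
q=1: r=26, s=-1, t=2   [82*(-1) + 54*(2) = 26]
q=1: r=2, s=2, t=-3   [82*(2) + 54*(-3) = 2]
q=13: r=0, s=-27, t=41   [82*(-27) + 54*(41) = 0]
GCD = 2; from the row with r=2: x=2, y=-3
Check: 82*(2) + 54*(-3) = 164 - 162 = 2

GCD = 2, x = 2, y = -3


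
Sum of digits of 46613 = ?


4 + 6 + 6 + 1 + 3 = 20


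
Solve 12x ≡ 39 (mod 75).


GCD(12, 75) = 3 divides 39
Divide: 4x ≡ 13 (mod 25)
x ≡ 22 (mod 25)


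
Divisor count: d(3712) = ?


3712 = 2^7 × 29^1
d(3712) = (7+1) × (1+1) = 16

16 divisors


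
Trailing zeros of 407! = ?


floor(407/5) = 81
floor(407/25) = 16
floor(407/125) = 3
Total = 100

100 trailing zeros


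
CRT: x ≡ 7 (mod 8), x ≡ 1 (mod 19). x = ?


M = 8*19 = 152
M1 = M/8 = 19, M2 = M/19 = 8
M1^(-1) mod 8 = 3, M2^(-1) mod 19 = 12
x = 7*19*3 + 1*8*12 = 495
495 mod 152 = 39
Check: 39 mod 8 = 7 ✓, 39 mod 19 = 1 ✓

x ≡ 39 (mod 152)


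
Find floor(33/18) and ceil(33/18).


33/18 = 1.8333
floor = 1
ceil = 2

floor = 1, ceil = 2


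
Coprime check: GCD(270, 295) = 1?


Euclidean algorithm:
295 = 1 * 270 + 25
270 = 10 * 25 + 20
25 = 1 * 20 + 5
20 = 4 * 5 + 0
GCD(270, 295) = 5

No, not coprime (GCD = 5)


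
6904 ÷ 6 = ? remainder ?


6904 = 6 * 1150 + 4
Check: 6900 + 4 = 6904

q = 1150, r = 4


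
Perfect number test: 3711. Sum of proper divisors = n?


Proper divisors of 3711: 1, 3, 1237
Sum = 1 + 3 + 1237 = 1241

No, 3711 is not perfect (1241 ≠ 3711)


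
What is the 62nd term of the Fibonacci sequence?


Sequence: 1, 1, 2, 3, 5, 8, 13, 21, 34, 55, 89, 144, 233, 377, 610, 987, 1597, 2584, 4181, 6765, 10946, 17711, 28657, 46368, 75025, 121393, 196418, 317811, 514229, 832040, 1346269, 2178309, 3524578, 5702887, 9227465, 14930352, 24157817, 39088169, 63245986, 102334155, 165580141, 267914296, 433494437, 701408733, 1134903170, 1836311903, 2971215073, 4807526976, 7778742049, 12586269025, 20365011074, 32951280099, 53316291173, 86267571272, 139583862445, 225851433717, 365435296162, 591286729879, 956722026041, 1548008755920, 2504730781961, 4052739537881
F(62) = 4052739537881


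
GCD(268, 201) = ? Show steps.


268 = 1 * 201 + 67
201 = 3 * 67 + 0
GCD = 67


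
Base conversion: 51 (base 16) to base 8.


51 (base 16) = 81 (decimal)
81 (decimal) = 121 (base 8)


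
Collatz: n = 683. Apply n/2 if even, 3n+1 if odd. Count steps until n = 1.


683 → 2050 → 1025 → 3076 → 1538 → 769 → 2308 → 1154 → 577 → 1732 → 866 → 433 → 1300 → 650 → 325 → 976 → 488 → 244 → 122 → 61 → 184 → 92 → 46 → 23 → 70 → 35 → 106 → 53 → 160 → 80 → 40 → 20 → 10 → 5 → 16 → 8 → 4 → 2 → 1
Total steps = 38

38 steps


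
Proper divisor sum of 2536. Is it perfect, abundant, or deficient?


Proper divisors: 1, 2, 4, 8, 317, 634, 1268
Sum = 1 + 2 + 4 + 8 + 317 + 634 + 1268 = 2234
2234 < 2536 → deficient

s(2536) = 2234 (deficient)


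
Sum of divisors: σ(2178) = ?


Divisors of 2178: 1, 2, 3, 6, 9, 11, 18, 22, 33, 66, 99, 121, 198, 242, 363, 726, 1089, 2178
Sum = 1 + 2 + 3 + 6 + 9 + 11 + 18 + 22 + 33 + 66 + 99 + 121 + 198 + 242 + 363 + 726 + 1089 + 2178 = 5187

σ(2178) = 5187


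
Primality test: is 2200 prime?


2200 / 2 = 1100 (exact division)
2200 is NOT prime.

No, 2200 is not prime


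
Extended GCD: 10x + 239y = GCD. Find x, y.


Tabular extended Euclidean (each row: r = 10*s + 239*t):
r=10, s=1, t=0
r=239, s=0, t=1
q=0: r=10, s=1, t=0   [10*(1) + 239*(0) = 10]
q=23: r=9, s=-23, t=1   [10*(-23) + 239*(1) = 9]
q=1: r=1, s=24, t=-1   [10*(24) + 239*(-1) = 1]
q=9: r=0, s=-239, t=10   [10*(-239) + 239*(10) = 0]
GCD = 1; from the row with r=1: x=24, y=-1
Check: 10*(24) + 239*(-1) = 240 - 239 = 1

GCD = 1, x = 24, y = -1


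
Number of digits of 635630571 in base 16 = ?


635630571 in base 16 = 25E2F3EB
Number of digits = 8

8 digits (base 16)


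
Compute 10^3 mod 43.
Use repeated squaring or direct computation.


10^1 mod 43 = 10
10^2 mod 43 = 14
10^3 mod 43 = 11


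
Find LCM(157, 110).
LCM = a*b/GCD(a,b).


GCD(157, 110) = 1
LCM = 157*110/1 = 17270/1 = 17270

LCM = 17270


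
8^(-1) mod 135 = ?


Use the extended Euclidean algorithm on (135, 8); each row r = 135*s + 8*t:
r=135, s=1, t=0
r=8, s=0, t=1
q=16: r=7, s=1, t=-16   [135*(1) + 8*(-16) = 7]
q=1: r=1, s=-1, t=17   [135*(-1) + 8*(17) = 1]
q=7: r=0, s=8, t=-135   [135*(8) + 8*(-135) = 0]
GCD = 1 with t = 17, so 8*(17) ≡ 1 (mod 135)
Inverse = 17 mod 135 = 17
Check: 8 * 17 = 136 ≡ 1 (mod 135)

8^(-1) ≡ 17 (mod 135)


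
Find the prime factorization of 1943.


1943 / 29 = 67
67 / 67 = 1
1943 = 29 × 67


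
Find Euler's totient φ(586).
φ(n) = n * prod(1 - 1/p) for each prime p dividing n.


586 = 2 × 293
Prime factors: 2, 293
φ(586) = 586 × (1-1/2) × (1-1/293)
= 586 × 1/2 × 292/293 = 292

φ(586) = 292


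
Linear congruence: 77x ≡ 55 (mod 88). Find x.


GCD(77, 88) = 11 divides 55
Divide: 7x ≡ 5 (mod 8)
x ≡ 3 (mod 8)


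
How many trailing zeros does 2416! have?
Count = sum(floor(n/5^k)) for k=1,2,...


floor(2416/5) = 483
floor(2416/25) = 96
floor(2416/125) = 19
floor(2416/625) = 3
Total = 601

601 trailing zeros


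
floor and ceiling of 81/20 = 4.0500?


81/20 = 4.0500
floor = 4
ceil = 5

floor = 4, ceil = 5


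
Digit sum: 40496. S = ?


4 + 0 + 4 + 9 + 6 = 23


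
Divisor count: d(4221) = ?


4221 = 3^2 × 7^1 × 67^1
d(4221) = (2+1) × (1+1) × (1+1) = 12

12 divisors


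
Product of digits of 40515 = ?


4 × 0 × 5 × 1 × 5 = 0


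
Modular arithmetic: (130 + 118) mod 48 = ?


130 + 118 = 248
248 mod 48 = 8


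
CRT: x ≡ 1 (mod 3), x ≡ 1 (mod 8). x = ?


M = 3*8 = 24
M1 = M/3 = 8, M2 = M/8 = 3
M1^(-1) mod 3 = 2, M2^(-1) mod 8 = 3
x = 1*8*2 + 1*3*3 = 25
25 mod 24 = 1
Check: 1 mod 3 = 1 ✓, 1 mod 8 = 1 ✓

x ≡ 1 (mod 24)


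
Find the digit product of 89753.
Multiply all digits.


8 × 9 × 7 × 5 × 3 = 7560


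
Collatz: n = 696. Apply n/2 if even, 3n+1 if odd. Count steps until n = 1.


696 → 348 → 174 → 87 → 262 → 131 → 394 → 197 → 592 → 296 → 148 → 74 → 37 → 112 → 56 → 28 → 14 → 7 → 22 → 11 → 34 → 17 → 52 → 26 → 13 → 40 → 20 → 10 → 5 → 16 → 8 → 4 → 2 → 1
Total steps = 33

33 steps


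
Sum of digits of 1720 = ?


1 + 7 + 2 + 0 = 10


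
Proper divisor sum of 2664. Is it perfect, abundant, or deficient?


Proper divisors: 1, 2, 3, 4, 6, 8, 9, 12, 18, 24, 36, 37, 72, 74, 111, 148, 222, 296, 333, 444, 666, 888, 1332
Sum = 1 + 2 + 3 + 4 + 6 + 8 + 9 + 12 + 18 + 24 + 36 + 37 + 72 + 74 + 111 + 148 + 222 + 296 + 333 + 444 + 666 + 888 + 1332 = 4746
4746 > 2664 → abundant

s(2664) = 4746 (abundant)


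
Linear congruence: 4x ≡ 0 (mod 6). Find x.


GCD(4, 6) = 2 divides 0
Divide: 2x ≡ 0 (mod 3)
x ≡ 0 (mod 3)


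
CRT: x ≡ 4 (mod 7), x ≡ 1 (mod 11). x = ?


M = 7*11 = 77
M1 = M/7 = 11, M2 = M/11 = 7
M1^(-1) mod 7 = 2, M2^(-1) mod 11 = 8
x = 4*11*2 + 1*7*8 = 144
144 mod 77 = 67
Check: 67 mod 7 = 4 ✓, 67 mod 11 = 1 ✓

x ≡ 67 (mod 77)


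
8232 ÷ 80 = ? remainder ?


8232 = 80 * 102 + 72
Check: 8160 + 72 = 8232

q = 102, r = 72


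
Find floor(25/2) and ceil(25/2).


25/2 = 12.5000
floor = 12
ceil = 13

floor = 12, ceil = 13


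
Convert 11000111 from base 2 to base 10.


11000111 (base 2) = 199 (decimal)
199 (decimal) = 199 (base 10)


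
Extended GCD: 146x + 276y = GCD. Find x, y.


Tabular extended Euclidean (each row: r = 146*s + 276*t):
r=146, s=1, t=0
r=276, s=0, t=1
q=0: r=146, s=1, t=0   [146*(1) + 276*(0) = 146]
q=1: r=130, s=-1, t=1   [146*(-1) + 276*(1) = 130]
q=1: r=16, s=2, t=-1   [146*(2) + 276*(-1) = 16]
q=8: r=2, s=-17, t=9   [146*(-17) + 276*(9) = 2]
q=8: r=0, s=138, t=-73   [146*(138) + 276*(-73) = 0]
GCD = 2; from the row with r=2: x=-17, y=9
Check: 146*(-17) + 276*(9) = -2482 + 2484 = 2

GCD = 2, x = -17, y = 9


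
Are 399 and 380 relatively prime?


Euclidean algorithm:
399 = 1 * 380 + 19
380 = 20 * 19 + 0
GCD(399, 380) = 19

No, not coprime (GCD = 19)


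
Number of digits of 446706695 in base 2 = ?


446706695 in base 2 = 11010101000000011010000000111
Number of digits = 29

29 digits (base 2)


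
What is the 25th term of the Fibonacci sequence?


Sequence: 1, 1, 2, 3, 5, 8, 13, 21, 34, 55, 89, 144, 233, 377, 610, 987, 1597, 2584, 4181, 6765, 10946, 17711, 28657, 46368, 75025
F(25) = 75025


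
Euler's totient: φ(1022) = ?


1022 = 2 × 7 × 73
Prime factors: 2, 7, 73
φ(1022) = 1022 × (1-1/2) × (1-1/7) × (1-1/73)
= 1022 × 1/2 × 6/7 × 72/73 = 432

φ(1022) = 432


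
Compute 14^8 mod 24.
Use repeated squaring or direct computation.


14^1 mod 24 = 14
14^2 mod 24 = 4
14^3 mod 24 = 8
14^4 mod 24 = 16
14^5 mod 24 = 8
14^6 mod 24 = 16
14^7 mod 24 = 8
14^8 mod 24 = 16


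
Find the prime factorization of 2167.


2167 / 11 = 197
197 / 197 = 1
2167 = 11 × 197


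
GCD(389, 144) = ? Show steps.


389 = 2 * 144 + 101
144 = 1 * 101 + 43
101 = 2 * 43 + 15
43 = 2 * 15 + 13
15 = 1 * 13 + 2
13 = 6 * 2 + 1
2 = 2 * 1 + 0
GCD = 1


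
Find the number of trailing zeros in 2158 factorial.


floor(2158/5) = 431
floor(2158/25) = 86
floor(2158/125) = 17
floor(2158/625) = 3
Total = 537

537 trailing zeros


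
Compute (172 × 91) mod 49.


172 × 91 = 15652
15652 mod 49 = 21


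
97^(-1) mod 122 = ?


Use the extended Euclidean algorithm on (122, 97); each row r = 122*s + 97*t:
r=122, s=1, t=0
r=97, s=0, t=1
q=1: r=25, s=1, t=-1   [122*(1) + 97*(-1) = 25]
q=3: r=22, s=-3, t=4   [122*(-3) + 97*(4) = 22]
q=1: r=3, s=4, t=-5   [122*(4) + 97*(-5) = 3]
q=7: r=1, s=-31, t=39   [122*(-31) + 97*(39) = 1]
q=3: r=0, s=97, t=-122   [122*(97) + 97*(-122) = 0]
GCD = 1 with t = 39, so 97*(39) ≡ 1 (mod 122)
Inverse = 39 mod 122 = 39
Check: 97 * 39 = 3783 ≡ 1 (mod 122)

97^(-1) ≡ 39 (mod 122)


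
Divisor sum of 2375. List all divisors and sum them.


Divisors of 2375: 1, 5, 19, 25, 95, 125, 475, 2375
Sum = 1 + 5 + 19 + 25 + 95 + 125 + 475 + 2375 = 3120

σ(2375) = 3120


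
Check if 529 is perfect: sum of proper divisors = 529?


Proper divisors of 529: 1, 23
Sum = 1 + 23 = 24

No, 529 is not perfect (24 ≠ 529)


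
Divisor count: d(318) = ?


318 = 2^1 × 3^1 × 53^1
d(318) = (1+1) × (1+1) × (1+1) = 8

8 divisors


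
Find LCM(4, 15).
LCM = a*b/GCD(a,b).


GCD(4, 15) = 1
LCM = 4*15/1 = 60/1 = 60

LCM = 60


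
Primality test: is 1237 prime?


Check divisors up to sqrt(1237) = 35.1710
No divisors found.
1237 is prime.

Yes, 1237 is prime


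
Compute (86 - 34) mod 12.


86 - 34 = 52
52 mod 12 = 4


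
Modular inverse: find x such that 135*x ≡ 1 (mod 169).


Use the extended Euclidean algorithm on (169, 135); each row r = 169*s + 135*t:
r=169, s=1, t=0
r=135, s=0, t=1
q=1: r=34, s=1, t=-1   [169*(1) + 135*(-1) = 34]
q=3: r=33, s=-3, t=4   [169*(-3) + 135*(4) = 33]
q=1: r=1, s=4, t=-5   [169*(4) + 135*(-5) = 1]
q=33: r=0, s=-135, t=169   [169*(-135) + 135*(169) = 0]
GCD = 1 with t = -5, so 135*(-5) ≡ 1 (mod 169)
Inverse = -5 mod 169 = 164
Check: 135 * 164 = 22140 ≡ 1 (mod 169)

135^(-1) ≡ 164 (mod 169)


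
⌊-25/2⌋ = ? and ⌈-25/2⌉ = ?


-25/2 = -12.5000
floor = -13
ceil = -12

floor = -13, ceil = -12


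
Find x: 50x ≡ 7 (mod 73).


GCD(50, 73) = 1, unique solution
a^(-1) mod 73 = 19
x = 19 * 7 mod 73 = 60

x ≡ 60 (mod 73)


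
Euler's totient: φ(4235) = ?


4235 = 5 × 7 × 11^2
Prime factors: 5, 7, 11
φ(4235) = 4235 × (1-1/5) × (1-1/7) × (1-1/11)
= 4235 × 4/5 × 6/7 × 10/11 = 2640

φ(4235) = 2640


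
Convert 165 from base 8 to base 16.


165 (base 8) = 117 (decimal)
117 (decimal) = 75 (base 16)


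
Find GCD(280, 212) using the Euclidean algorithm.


280 = 1 * 212 + 68
212 = 3 * 68 + 8
68 = 8 * 8 + 4
8 = 2 * 4 + 0
GCD = 4


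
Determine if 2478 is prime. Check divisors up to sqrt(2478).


2478 / 2 = 1239 (exact division)
2478 is NOT prime.

No, 2478 is not prime


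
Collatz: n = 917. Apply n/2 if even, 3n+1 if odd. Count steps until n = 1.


917 → 2752 → 1376 → 688 → 344 → 172 → 86 → 43 → 130 → 65 → 196 → 98 → 49 → 148 → 74 → 37 → 112 → 56 → 28 → 14 → 7 → 22 → 11 → 34 → 17 → 52 → 26 → 13 → 40 → 20 → 10 → 5 → 16 → 8 → 4 → 2 → 1
Total steps = 36

36 steps


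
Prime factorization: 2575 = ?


2575 / 5 = 515
515 / 5 = 103
103 / 103 = 1
2575 = 5^2 × 103


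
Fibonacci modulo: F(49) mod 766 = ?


F(k) mod 766 for k=1..49:
1, 1, 2, 3, 5, 8, 13, 21, 34, 55, 89, 144, 233, 377, 610, 221, 65, 286, 351, 637, 222, 93, 315, 408, 723, 365, 322, 687, 243, 164, 407, 571, 212, 17, 229, 246, 475, 721, 430, 385, 49, 434, 483, 151, 634, 19, 653, 672, 559
F(49) mod 766 = 559


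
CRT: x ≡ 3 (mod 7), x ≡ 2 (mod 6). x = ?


M = 7*6 = 42
M1 = M/7 = 6, M2 = M/6 = 7
M1^(-1) mod 7 = 6, M2^(-1) mod 6 = 1
x = 3*6*6 + 2*7*1 = 122
122 mod 42 = 38
Check: 38 mod 7 = 3 ✓, 38 mod 6 = 2 ✓

x ≡ 38 (mod 42)


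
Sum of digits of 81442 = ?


8 + 1 + 4 + 4 + 2 = 19


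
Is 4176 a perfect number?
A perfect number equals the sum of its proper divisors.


Proper divisors of 4176: 1, 2, 3, 4, 6, 8, 9, 12, 16, 18, 24, 29, 36, 48, 58, 72, 87, 116, 144, 174, 232, 261, 348, 464, 522, 696, 1044, 1392, 2088
Sum = 1 + 2 + 3 + 4 + 6 + 8 + 9 + 12 + 16 + 18 + 24 + 29 + 36 + 48 + 58 + 72 + 87 + 116 + 144 + 174 + 232 + 261 + 348 + 464 + 522 + 696 + 1044 + 1392 + 2088 = 7914

No, 4176 is not perfect (7914 ≠ 4176)


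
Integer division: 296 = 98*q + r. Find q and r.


296 = 98 * 3 + 2
Check: 294 + 2 = 296

q = 3, r = 2


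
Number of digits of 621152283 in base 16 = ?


621152283 in base 16 = 2506081B
Number of digits = 8

8 digits (base 16)


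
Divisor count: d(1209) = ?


1209 = 3^1 × 13^1 × 31^1
d(1209) = (1+1) × (1+1) × (1+1) = 8

8 divisors


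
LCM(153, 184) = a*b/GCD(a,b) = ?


GCD(153, 184) = 1
LCM = 153*184/1 = 28152/1 = 28152

LCM = 28152


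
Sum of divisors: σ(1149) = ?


Divisors of 1149: 1, 3, 383, 1149
Sum = 1 + 3 + 383 + 1149 = 1536

σ(1149) = 1536


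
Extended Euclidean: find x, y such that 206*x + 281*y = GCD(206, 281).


Tabular extended Euclidean (each row: r = 206*s + 281*t):
r=206, s=1, t=0
r=281, s=0, t=1
q=0: r=206, s=1, t=0   [206*(1) + 281*(0) = 206]
q=1: r=75, s=-1, t=1   [206*(-1) + 281*(1) = 75]
q=2: r=56, s=3, t=-2   [206*(3) + 281*(-2) = 56]
q=1: r=19, s=-4, t=3   [206*(-4) + 281*(3) = 19]
q=2: r=18, s=11, t=-8   [206*(11) + 281*(-8) = 18]
q=1: r=1, s=-15, t=11   [206*(-15) + 281*(11) = 1]
q=18: r=0, s=281, t=-206   [206*(281) + 281*(-206) = 0]
GCD = 1; from the row with r=1: x=-15, y=11
Check: 206*(-15) + 281*(11) = -3090 + 3091 = 1

GCD = 1, x = -15, y = 11


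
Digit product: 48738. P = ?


4 × 8 × 7 × 3 × 8 = 5376


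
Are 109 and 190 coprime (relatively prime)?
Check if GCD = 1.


Euclidean algorithm:
190 = 1 * 109 + 81
109 = 1 * 81 + 28
81 = 2 * 28 + 25
28 = 1 * 25 + 3
25 = 8 * 3 + 1
3 = 3 * 1 + 0
GCD(109, 190) = 1

Yes, coprime (GCD = 1)


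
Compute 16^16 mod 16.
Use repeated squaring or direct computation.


16^1 mod 16 = 0
16^2 mod 16 = 0
16^3 mod 16 = 0
16^4 mod 16 = 0
16^5 mod 16 = 0
16^6 mod 16 = 0
16^7 mod 16 = 0
16^8 mod 16 = 0
16^9 mod 16 = 0
16^10 mod 16 = 0
16^11 mod 16 = 0
16^12 mod 16 = 0
16^13 mod 16 = 0
16^14 mod 16 = 0
16^15 mod 16 = 0
16^16 mod 16 = 0


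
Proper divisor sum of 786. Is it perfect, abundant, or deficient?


Proper divisors: 1, 2, 3, 6, 131, 262, 393
Sum = 1 + 2 + 3 + 6 + 131 + 262 + 393 = 798
798 > 786 → abundant

s(786) = 798 (abundant)


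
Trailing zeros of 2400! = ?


floor(2400/5) = 480
floor(2400/25) = 96
floor(2400/125) = 19
floor(2400/625) = 3
Total = 598

598 trailing zeros


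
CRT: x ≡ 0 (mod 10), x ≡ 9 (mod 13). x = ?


M = 10*13 = 130
M1 = M/10 = 13, M2 = M/13 = 10
M1^(-1) mod 10 = 7, M2^(-1) mod 13 = 4
x = 0*13*7 + 9*10*4 = 360
360 mod 130 = 100
Check: 100 mod 10 = 0 ✓, 100 mod 13 = 9 ✓

x ≡ 100 (mod 130)


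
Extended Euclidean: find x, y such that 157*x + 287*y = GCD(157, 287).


Tabular extended Euclidean (each row: r = 157*s + 287*t):
r=157, s=1, t=0
r=287, s=0, t=1
q=0: r=157, s=1, t=0   [157*(1) + 287*(0) = 157]
q=1: r=130, s=-1, t=1   [157*(-1) + 287*(1) = 130]
q=1: r=27, s=2, t=-1   [157*(2) + 287*(-1) = 27]
q=4: r=22, s=-9, t=5   [157*(-9) + 287*(5) = 22]
q=1: r=5, s=11, t=-6   [157*(11) + 287*(-6) = 5]
q=4: r=2, s=-53, t=29   [157*(-53) + 287*(29) = 2]
q=2: r=1, s=117, t=-64   [157*(117) + 287*(-64) = 1]
q=2: r=0, s=-287, t=157   [157*(-287) + 287*(157) = 0]
GCD = 1; from the row with r=1: x=117, y=-64
Check: 157*(117) + 287*(-64) = 18369 - 18368 = 1

GCD = 1, x = 117, y = -64


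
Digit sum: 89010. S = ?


8 + 9 + 0 + 1 + 0 = 18


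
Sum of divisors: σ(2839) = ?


Divisors of 2839: 1, 17, 167, 2839
Sum = 1 + 17 + 167 + 2839 = 3024

σ(2839) = 3024


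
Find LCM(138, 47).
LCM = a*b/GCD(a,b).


GCD(138, 47) = 1
LCM = 138*47/1 = 6486/1 = 6486

LCM = 6486


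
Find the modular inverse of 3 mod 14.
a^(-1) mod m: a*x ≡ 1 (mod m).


Use the extended Euclidean algorithm on (14, 3); each row r = 14*s + 3*t:
r=14, s=1, t=0
r=3, s=0, t=1
q=4: r=2, s=1, t=-4   [14*(1) + 3*(-4) = 2]
q=1: r=1, s=-1, t=5   [14*(-1) + 3*(5) = 1]
q=2: r=0, s=3, t=-14   [14*(3) + 3*(-14) = 0]
GCD = 1 with t = 5, so 3*(5) ≡ 1 (mod 14)
Inverse = 5 mod 14 = 5
Check: 3 * 5 = 15 ≡ 1 (mod 14)

3^(-1) ≡ 5 (mod 14)


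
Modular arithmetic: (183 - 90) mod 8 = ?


183 - 90 = 93
93 mod 8 = 5


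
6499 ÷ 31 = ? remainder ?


6499 = 31 * 209 + 20
Check: 6479 + 20 = 6499

q = 209, r = 20


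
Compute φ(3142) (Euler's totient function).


3142 = 2 × 1571
Prime factors: 2, 1571
φ(3142) = 3142 × (1-1/2) × (1-1/1571)
= 3142 × 1/2 × 1570/1571 = 1570

φ(3142) = 1570


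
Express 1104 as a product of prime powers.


1104 / 2 = 552
552 / 2 = 276
276 / 2 = 138
138 / 2 = 69
69 / 3 = 23
23 / 23 = 1
1104 = 2^4 × 3 × 23


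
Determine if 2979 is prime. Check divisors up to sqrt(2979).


2979 / 3 = 993 (exact division)
2979 is NOT prime.

No, 2979 is not prime


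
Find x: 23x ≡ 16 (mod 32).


GCD(23, 32) = 1, unique solution
a^(-1) mod 32 = 7
x = 7 * 16 mod 32 = 16

x ≡ 16 (mod 32)


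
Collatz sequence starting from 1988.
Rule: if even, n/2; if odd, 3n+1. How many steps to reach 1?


1988 → 994 → 497 → 1492 → 746 → 373 → 1120 → 560 → 280 → 140 → 70 → 35 → 106 → 53 → 160 → 80 → 40 → 20 → 10 → 5 → 16 → 8 → 4 → 2 → 1
Total steps = 24

24 steps


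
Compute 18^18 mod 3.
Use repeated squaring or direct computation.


18^1 mod 3 = 0
18^2 mod 3 = 0
18^3 mod 3 = 0
18^4 mod 3 = 0
18^5 mod 3 = 0
18^6 mod 3 = 0
18^7 mod 3 = 0
18^8 mod 3 = 0
18^9 mod 3 = 0
18^10 mod 3 = 0
18^11 mod 3 = 0
18^12 mod 3 = 0
18^13 mod 3 = 0
18^14 mod 3 = 0
18^15 mod 3 = 0
18^16 mod 3 = 0
18^17 mod 3 = 0
18^18 mod 3 = 0


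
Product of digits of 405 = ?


4 × 0 × 5 = 0


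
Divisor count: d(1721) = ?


1721 = 1721^1
d(1721) = (1+1) = 2

2 divisors


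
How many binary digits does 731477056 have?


731477056 in base 2 = 101011100110010111010001000000
Number of digits = 30

30 digits (base 2)


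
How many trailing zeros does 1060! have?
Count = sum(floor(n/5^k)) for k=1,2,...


floor(1060/5) = 212
floor(1060/25) = 42
floor(1060/125) = 8
floor(1060/625) = 1
Total = 263

263 trailing zeros


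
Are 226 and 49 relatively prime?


Euclidean algorithm:
226 = 4 * 49 + 30
49 = 1 * 30 + 19
30 = 1 * 19 + 11
19 = 1 * 11 + 8
11 = 1 * 8 + 3
8 = 2 * 3 + 2
3 = 1 * 2 + 1
2 = 2 * 1 + 0
GCD(226, 49) = 1

Yes, coprime (GCD = 1)


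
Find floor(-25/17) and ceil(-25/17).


-25/17 = -1.4706
floor = -2
ceil = -1

floor = -2, ceil = -1


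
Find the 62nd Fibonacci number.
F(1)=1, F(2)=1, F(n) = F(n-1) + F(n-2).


Sequence: 1, 1, 2, 3, 5, 8, 13, 21, 34, 55, 89, 144, 233, 377, 610, 987, 1597, 2584, 4181, 6765, 10946, 17711, 28657, 46368, 75025, 121393, 196418, 317811, 514229, 832040, 1346269, 2178309, 3524578, 5702887, 9227465, 14930352, 24157817, 39088169, 63245986, 102334155, 165580141, 267914296, 433494437, 701408733, 1134903170, 1836311903, 2971215073, 4807526976, 7778742049, 12586269025, 20365011074, 32951280099, 53316291173, 86267571272, 139583862445, 225851433717, 365435296162, 591286729879, 956722026041, 1548008755920, 2504730781961, 4052739537881
F(62) = 4052739537881


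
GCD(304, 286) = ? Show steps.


304 = 1 * 286 + 18
286 = 15 * 18 + 16
18 = 1 * 16 + 2
16 = 8 * 2 + 0
GCD = 2


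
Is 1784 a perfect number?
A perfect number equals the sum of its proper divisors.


Proper divisors of 1784: 1, 2, 4, 8, 223, 446, 892
Sum = 1 + 2 + 4 + 8 + 223 + 446 + 892 = 1576

No, 1784 is not perfect (1576 ≠ 1784)


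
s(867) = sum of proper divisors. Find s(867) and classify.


Proper divisors: 1, 3, 17, 51, 289
Sum = 1 + 3 + 17 + 51 + 289 = 361
361 < 867 → deficient

s(867) = 361 (deficient)


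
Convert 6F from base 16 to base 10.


6F (base 16) = 111 (decimal)
111 (decimal) = 111 (base 10)


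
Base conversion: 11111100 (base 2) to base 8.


11111100 (base 2) = 252 (decimal)
252 (decimal) = 374 (base 8)


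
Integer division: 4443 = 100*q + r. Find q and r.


4443 = 100 * 44 + 43
Check: 4400 + 43 = 4443

q = 44, r = 43


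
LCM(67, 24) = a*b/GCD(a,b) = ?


GCD(67, 24) = 1
LCM = 67*24/1 = 1608/1 = 1608

LCM = 1608


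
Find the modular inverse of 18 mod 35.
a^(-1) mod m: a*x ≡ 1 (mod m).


Use the extended Euclidean algorithm on (35, 18); each row r = 35*s + 18*t:
r=35, s=1, t=0
r=18, s=0, t=1
q=1: r=17, s=1, t=-1   [35*(1) + 18*(-1) = 17]
q=1: r=1, s=-1, t=2   [35*(-1) + 18*(2) = 1]
q=17: r=0, s=18, t=-35   [35*(18) + 18*(-35) = 0]
GCD = 1 with t = 2, so 18*(2) ≡ 1 (mod 35)
Inverse = 2 mod 35 = 2
Check: 18 * 2 = 36 ≡ 1 (mod 35)

18^(-1) ≡ 2 (mod 35)


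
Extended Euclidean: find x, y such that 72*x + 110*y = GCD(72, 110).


Tabular extended Euclidean (each row: r = 72*s + 110*t):
r=72, s=1, t=0
r=110, s=0, t=1
q=0: r=72, s=1, t=0   [72*(1) + 110*(0) = 72]
q=1: r=38, s=-1, t=1   [72*(-1) + 110*(1) = 38]
q=1: r=34, s=2, t=-1   [72*(2) + 110*(-1) = 34]
q=1: r=4, s=-3, t=2   [72*(-3) + 110*(2) = 4]
q=8: r=2, s=26, t=-17   [72*(26) + 110*(-17) = 2]
q=2: r=0, s=-55, t=36   [72*(-55) + 110*(36) = 0]
GCD = 2; from the row with r=2: x=26, y=-17
Check: 72*(26) + 110*(-17) = 1872 - 1870 = 2

GCD = 2, x = 26, y = -17


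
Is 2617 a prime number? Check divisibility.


Check divisors up to sqrt(2617) = 51.1566
No divisors found.
2617 is prime.

Yes, 2617 is prime


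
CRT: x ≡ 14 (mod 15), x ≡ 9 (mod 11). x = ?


M = 15*11 = 165
M1 = M/15 = 11, M2 = M/11 = 15
M1^(-1) mod 15 = 11, M2^(-1) mod 11 = 3
x = 14*11*11 + 9*15*3 = 2099
2099 mod 165 = 119
Check: 119 mod 15 = 14 ✓, 119 mod 11 = 9 ✓

x ≡ 119 (mod 165)


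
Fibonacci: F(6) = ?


Sequence: 1, 1, 2, 3, 5, 8
F(6) = 8


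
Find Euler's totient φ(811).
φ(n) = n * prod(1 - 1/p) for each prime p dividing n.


811 = 811
Prime factors: 811
φ(811) = 811 × (1-1/811)
= 811 × 810/811 = 810

φ(811) = 810


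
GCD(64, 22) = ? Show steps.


64 = 2 * 22 + 20
22 = 1 * 20 + 2
20 = 10 * 2 + 0
GCD = 2


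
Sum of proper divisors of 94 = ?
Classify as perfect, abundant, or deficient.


Proper divisors: 1, 2, 47
Sum = 1 + 2 + 47 = 50
50 < 94 → deficient

s(94) = 50 (deficient)


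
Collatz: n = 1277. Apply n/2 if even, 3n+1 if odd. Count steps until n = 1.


1277 → 3832 → 1916 → 958 → 479 → 1438 → 719 → 2158 → 1079 → 3238 → 1619 → 4858 → 2429 → 7288 → 3644 → 1822 → 911 → 2734 → 1367 → 4102 → 2051 → 6154 → 3077 → 9232 → 4616 → 2308 → 1154 → 577 → 1732 → 866 → 433 → 1300 → 650 → 325 → 976 → 488 → 244 → 122 → 61 → 184 → 92 → 46 → 23 → 70 → 35 → 106 → 53 → 160 → 80 → 40 → 20 → 10 → 5 → 16 → 8 → 4 → 2 → 1
Total steps = 57

57 steps


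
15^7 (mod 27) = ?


15^1 mod 27 = 15
15^2 mod 27 = 9
15^3 mod 27 = 0
15^4 mod 27 = 0
15^5 mod 27 = 0
15^6 mod 27 = 0
15^7 mod 27 = 0


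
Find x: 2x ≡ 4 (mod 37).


GCD(2, 37) = 1, unique solution
a^(-1) mod 37 = 19
x = 19 * 4 mod 37 = 2

x ≡ 2 (mod 37)


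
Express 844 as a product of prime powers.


844 / 2 = 422
422 / 2 = 211
211 / 211 = 1
844 = 2^2 × 211


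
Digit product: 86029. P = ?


8 × 6 × 0 × 2 × 9 = 0


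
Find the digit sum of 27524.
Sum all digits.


2 + 7 + 5 + 2 + 4 = 20


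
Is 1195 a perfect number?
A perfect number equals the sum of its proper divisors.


Proper divisors of 1195: 1, 5, 239
Sum = 1 + 5 + 239 = 245

No, 1195 is not perfect (245 ≠ 1195)


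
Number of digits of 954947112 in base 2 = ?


954947112 in base 2 = 111000111010110101011000101000
Number of digits = 30

30 digits (base 2)


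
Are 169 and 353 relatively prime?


Euclidean algorithm:
353 = 2 * 169 + 15
169 = 11 * 15 + 4
15 = 3 * 4 + 3
4 = 1 * 3 + 1
3 = 3 * 1 + 0
GCD(169, 353) = 1

Yes, coprime (GCD = 1)


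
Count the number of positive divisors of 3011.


3011 = 3011^1
d(3011) = (1+1) = 2

2 divisors


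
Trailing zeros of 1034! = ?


floor(1034/5) = 206
floor(1034/25) = 41
floor(1034/125) = 8
floor(1034/625) = 1
Total = 256

256 trailing zeros


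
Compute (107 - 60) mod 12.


107 - 60 = 47
47 mod 12 = 11


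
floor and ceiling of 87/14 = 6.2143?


87/14 = 6.2143
floor = 6
ceil = 7

floor = 6, ceil = 7


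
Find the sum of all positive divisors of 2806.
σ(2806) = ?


Divisors of 2806: 1, 2, 23, 46, 61, 122, 1403, 2806
Sum = 1 + 2 + 23 + 46 + 61 + 122 + 1403 + 2806 = 4464

σ(2806) = 4464


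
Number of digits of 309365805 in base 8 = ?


309365805 in base 8 = 2234106055
Number of digits = 10

10 digits (base 8)


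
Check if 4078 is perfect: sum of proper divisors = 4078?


Proper divisors of 4078: 1, 2, 2039
Sum = 1 + 2 + 2039 = 2042

No, 4078 is not perfect (2042 ≠ 4078)


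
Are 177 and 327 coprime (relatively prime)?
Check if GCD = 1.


Euclidean algorithm:
327 = 1 * 177 + 150
177 = 1 * 150 + 27
150 = 5 * 27 + 15
27 = 1 * 15 + 12
15 = 1 * 12 + 3
12 = 4 * 3 + 0
GCD(177, 327) = 3

No, not coprime (GCD = 3)


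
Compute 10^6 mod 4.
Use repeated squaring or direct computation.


10^1 mod 4 = 2
10^2 mod 4 = 0
10^3 mod 4 = 0
10^4 mod 4 = 0
10^5 mod 4 = 0
10^6 mod 4 = 0


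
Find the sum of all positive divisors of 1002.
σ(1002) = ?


Divisors of 1002: 1, 2, 3, 6, 167, 334, 501, 1002
Sum = 1 + 2 + 3 + 6 + 167 + 334 + 501 + 1002 = 2016

σ(1002) = 2016


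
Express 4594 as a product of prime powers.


4594 / 2 = 2297
2297 / 2297 = 1
4594 = 2 × 2297


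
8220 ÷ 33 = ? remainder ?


8220 = 33 * 249 + 3
Check: 8217 + 3 = 8220

q = 249, r = 3


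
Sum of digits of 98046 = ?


9 + 8 + 0 + 4 + 6 = 27


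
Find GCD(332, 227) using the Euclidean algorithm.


332 = 1 * 227 + 105
227 = 2 * 105 + 17
105 = 6 * 17 + 3
17 = 5 * 3 + 2
3 = 1 * 2 + 1
2 = 2 * 1 + 0
GCD = 1


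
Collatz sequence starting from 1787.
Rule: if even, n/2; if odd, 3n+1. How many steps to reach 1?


1787 → 5362 → 2681 → 8044 → 4022 → 2011 → 6034 → 3017 → 9052 → 4526 → 2263 → 6790 → 3395 → 10186 → 5093 → 15280 → 7640 → 3820 → 1910 → 955 → 2866 → 1433 → 4300 → 2150 → 1075 → 3226 → 1613 → 4840 → 2420 → 1210 → 605 → 1816 → 908 → 454 → 227 → 682 → 341 → 1024 → 512 → 256 → 128 → 64 → 32 → 16 → 8 → 4 → 2 → 1
Total steps = 47

47 steps


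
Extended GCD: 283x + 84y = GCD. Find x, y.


Tabular extended Euclidean (each row: r = 283*s + 84*t):
r=283, s=1, t=0
r=84, s=0, t=1
q=3: r=31, s=1, t=-3   [283*(1) + 84*(-3) = 31]
q=2: r=22, s=-2, t=7   [283*(-2) + 84*(7) = 22]
q=1: r=9, s=3, t=-10   [283*(3) + 84*(-10) = 9]
q=2: r=4, s=-8, t=27   [283*(-8) + 84*(27) = 4]
q=2: r=1, s=19, t=-64   [283*(19) + 84*(-64) = 1]
q=4: r=0, s=-84, t=283   [283*(-84) + 84*(283) = 0]
GCD = 1; from the row with r=1: x=19, y=-64
Check: 283*(19) + 84*(-64) = 5377 - 5376 = 1

GCD = 1, x = 19, y = -64


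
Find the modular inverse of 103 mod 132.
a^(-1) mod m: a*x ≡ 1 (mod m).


Use the extended Euclidean algorithm on (132, 103); each row r = 132*s + 103*t:
r=132, s=1, t=0
r=103, s=0, t=1
q=1: r=29, s=1, t=-1   [132*(1) + 103*(-1) = 29]
q=3: r=16, s=-3, t=4   [132*(-3) + 103*(4) = 16]
q=1: r=13, s=4, t=-5   [132*(4) + 103*(-5) = 13]
q=1: r=3, s=-7, t=9   [132*(-7) + 103*(9) = 3]
q=4: r=1, s=32, t=-41   [132*(32) + 103*(-41) = 1]
q=3: r=0, s=-103, t=132   [132*(-103) + 103*(132) = 0]
GCD = 1 with t = -41, so 103*(-41) ≡ 1 (mod 132)
Inverse = -41 mod 132 = 91
Check: 103 * 91 = 9373 ≡ 1 (mod 132)

103^(-1) ≡ 91 (mod 132)


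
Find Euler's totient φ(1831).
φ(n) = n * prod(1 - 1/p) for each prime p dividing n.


1831 = 1831
Prime factors: 1831
φ(1831) = 1831 × (1-1/1831)
= 1831 × 1830/1831 = 1830

φ(1831) = 1830


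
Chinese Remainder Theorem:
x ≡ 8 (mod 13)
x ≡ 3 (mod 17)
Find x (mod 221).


M = 13*17 = 221
M1 = M/13 = 17, M2 = M/17 = 13
M1^(-1) mod 13 = 10, M2^(-1) mod 17 = 4
x = 8*17*10 + 3*13*4 = 1516
1516 mod 221 = 190
Check: 190 mod 13 = 8 ✓, 190 mod 17 = 3 ✓

x ≡ 190 (mod 221)


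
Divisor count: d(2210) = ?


2210 = 2^1 × 5^1 × 13^1 × 17^1
d(2210) = (1+1) × (1+1) × (1+1) × (1+1) = 16

16 divisors


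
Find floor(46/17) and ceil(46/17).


46/17 = 2.7059
floor = 2
ceil = 3

floor = 2, ceil = 3


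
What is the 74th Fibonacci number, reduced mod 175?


F(k) mod 175 for k=1..74:
1, 1, 2, 3, 5, 8, 13, 21, 34, 55, 89, 144, 58, 27, 85, 112, 22, 134, 156, 115, 96, 36, 132, 168, 125, 118, 68, 11, 79, 90, 169, 84, 78, 162, 65, 52, 117, 169, 111, 105, 41, 146, 12, 158, 170, 153, 148, 126, 99, 50, 149, 24, 173, 22, 20, 42, 62, 104, 166, 95, 86, 6, 92, 98, 15, 113, 128, 66, 19, 85, 104, 14, 118, 132
F(74) mod 175 = 132


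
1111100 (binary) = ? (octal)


1111100 (base 2) = 124 (decimal)
124 (decimal) = 174 (base 8)


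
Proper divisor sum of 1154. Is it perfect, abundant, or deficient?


Proper divisors: 1, 2, 577
Sum = 1 + 2 + 577 = 580
580 < 1154 → deficient

s(1154) = 580 (deficient)


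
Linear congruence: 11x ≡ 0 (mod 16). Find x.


GCD(11, 16) = 1, unique solution
a^(-1) mod 16 = 3
x = 3 * 0 mod 16 = 0

x ≡ 0 (mod 16)


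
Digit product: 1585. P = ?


1 × 5 × 8 × 5 = 200


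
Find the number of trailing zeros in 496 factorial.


floor(496/5) = 99
floor(496/25) = 19
floor(496/125) = 3
Total = 121

121 trailing zeros


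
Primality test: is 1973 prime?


Check divisors up to sqrt(1973) = 44.4185
No divisors found.
1973 is prime.

Yes, 1973 is prime


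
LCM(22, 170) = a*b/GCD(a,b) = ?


GCD(22, 170) = 2
LCM = 22*170/2 = 3740/2 = 1870

LCM = 1870


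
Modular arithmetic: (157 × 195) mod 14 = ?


157 × 195 = 30615
30615 mod 14 = 11


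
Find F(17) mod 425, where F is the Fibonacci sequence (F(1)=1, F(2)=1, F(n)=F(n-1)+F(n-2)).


F(k) mod 425 for k=1..17:
1, 1, 2, 3, 5, 8, 13, 21, 34, 55, 89, 144, 233, 377, 185, 137, 322
F(17) mod 425 = 322


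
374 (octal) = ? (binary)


374 (base 8) = 252 (decimal)
252 (decimal) = 11111100 (base 2)


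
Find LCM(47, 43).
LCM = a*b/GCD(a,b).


GCD(47, 43) = 1
LCM = 47*43/1 = 2021/1 = 2021

LCM = 2021


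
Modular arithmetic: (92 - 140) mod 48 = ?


92 - 140 = -48
-48 mod 48 = 0


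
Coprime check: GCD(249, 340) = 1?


Euclidean algorithm:
340 = 1 * 249 + 91
249 = 2 * 91 + 67
91 = 1 * 67 + 24
67 = 2 * 24 + 19
24 = 1 * 19 + 5
19 = 3 * 5 + 4
5 = 1 * 4 + 1
4 = 4 * 1 + 0
GCD(249, 340) = 1

Yes, coprime (GCD = 1)


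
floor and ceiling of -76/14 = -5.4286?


-76/14 = -5.4286
floor = -6
ceil = -5

floor = -6, ceil = -5


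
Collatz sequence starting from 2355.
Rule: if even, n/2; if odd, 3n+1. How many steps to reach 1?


2355 → 7066 → 3533 → 10600 → 5300 → 2650 → 1325 → 3976 → 1988 → 994 → 497 → 1492 → 746 → 373 → 1120 → 560 → 280 → 140 → 70 → 35 → 106 → 53 → 160 → 80 → 40 → 20 → 10 → 5 → 16 → 8 → 4 → 2 → 1
Total steps = 32

32 steps


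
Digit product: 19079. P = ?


1 × 9 × 0 × 7 × 9 = 0


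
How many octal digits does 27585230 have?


27585230 in base 8 = 151165316
Number of digits = 9

9 digits (base 8)


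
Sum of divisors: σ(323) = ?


Divisors of 323: 1, 17, 19, 323
Sum = 1 + 17 + 19 + 323 = 360

σ(323) = 360


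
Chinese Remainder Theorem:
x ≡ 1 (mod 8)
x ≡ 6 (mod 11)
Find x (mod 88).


M = 8*11 = 88
M1 = M/8 = 11, M2 = M/11 = 8
M1^(-1) mod 8 = 3, M2^(-1) mod 11 = 7
x = 1*11*3 + 6*8*7 = 369
369 mod 88 = 17
Check: 17 mod 8 = 1 ✓, 17 mod 11 = 6 ✓

x ≡ 17 (mod 88)


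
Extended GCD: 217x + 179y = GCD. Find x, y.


Tabular extended Euclidean (each row: r = 217*s + 179*t):
r=217, s=1, t=0
r=179, s=0, t=1
q=1: r=38, s=1, t=-1   [217*(1) + 179*(-1) = 38]
q=4: r=27, s=-4, t=5   [217*(-4) + 179*(5) = 27]
q=1: r=11, s=5, t=-6   [217*(5) + 179*(-6) = 11]
q=2: r=5, s=-14, t=17   [217*(-14) + 179*(17) = 5]
q=2: r=1, s=33, t=-40   [217*(33) + 179*(-40) = 1]
q=5: r=0, s=-179, t=217   [217*(-179) + 179*(217) = 0]
GCD = 1; from the row with r=1: x=33, y=-40
Check: 217*(33) + 179*(-40) = 7161 - 7160 = 1

GCD = 1, x = 33, y = -40


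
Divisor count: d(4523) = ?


4523 = 4523^1
d(4523) = (1+1) = 2

2 divisors


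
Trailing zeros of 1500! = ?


floor(1500/5) = 300
floor(1500/25) = 60
floor(1500/125) = 12
floor(1500/625) = 2
Total = 374

374 trailing zeros


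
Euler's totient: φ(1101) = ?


1101 = 3 × 367
Prime factors: 3, 367
φ(1101) = 1101 × (1-1/3) × (1-1/367)
= 1101 × 2/3 × 366/367 = 732

φ(1101) = 732


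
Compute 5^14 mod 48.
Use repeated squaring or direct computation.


5^1 mod 48 = 5
5^2 mod 48 = 25
5^3 mod 48 = 29
5^4 mod 48 = 1
5^5 mod 48 = 5
5^6 mod 48 = 25
5^7 mod 48 = 29
5^8 mod 48 = 1
5^9 mod 48 = 5
5^10 mod 48 = 25
5^11 mod 48 = 29
5^12 mod 48 = 1
5^13 mod 48 = 5
5^14 mod 48 = 25


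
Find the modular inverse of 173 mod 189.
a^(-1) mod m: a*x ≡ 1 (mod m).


Use the extended Euclidean algorithm on (189, 173); each row r = 189*s + 173*t:
r=189, s=1, t=0
r=173, s=0, t=1
q=1: r=16, s=1, t=-1   [189*(1) + 173*(-1) = 16]
q=10: r=13, s=-10, t=11   [189*(-10) + 173*(11) = 13]
q=1: r=3, s=11, t=-12   [189*(11) + 173*(-12) = 3]
q=4: r=1, s=-54, t=59   [189*(-54) + 173*(59) = 1]
q=3: r=0, s=173, t=-189   [189*(173) + 173*(-189) = 0]
GCD = 1 with t = 59, so 173*(59) ≡ 1 (mod 189)
Inverse = 59 mod 189 = 59
Check: 173 * 59 = 10207 ≡ 1 (mod 189)

173^(-1) ≡ 59 (mod 189)


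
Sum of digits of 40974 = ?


4 + 0 + 9 + 7 + 4 = 24


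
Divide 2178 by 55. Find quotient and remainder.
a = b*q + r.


2178 = 55 * 39 + 33
Check: 2145 + 33 = 2178

q = 39, r = 33
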